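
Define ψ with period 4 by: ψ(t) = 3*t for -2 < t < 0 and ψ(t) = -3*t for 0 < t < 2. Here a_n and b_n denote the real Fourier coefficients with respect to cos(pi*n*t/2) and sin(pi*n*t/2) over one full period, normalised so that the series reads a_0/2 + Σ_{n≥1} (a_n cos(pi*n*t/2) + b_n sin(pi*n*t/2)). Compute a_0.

-6

a_0 = 1/2 ∫_{-2}^{2} ψ(t) dt = 1/2 · (-12) = -6.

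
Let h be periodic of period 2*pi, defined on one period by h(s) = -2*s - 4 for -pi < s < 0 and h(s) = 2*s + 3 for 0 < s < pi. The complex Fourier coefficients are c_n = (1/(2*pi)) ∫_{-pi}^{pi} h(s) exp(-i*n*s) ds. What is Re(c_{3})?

-4/(9*pi)

Since h is real-valued, Re(c_{3}) = (1/(2*pi)) ∫_{-pi}^{pi} h(s) cos(3*s) ds = a_{3}/2.
Split the integral at the breakpoints.
Integrating by parts (boundary term plus one more integral), an antiderivative of (-2*s - 4) cos(3*s) is -2*s*sin(3*s)/3 - 4*sin(3*s)/3 - 2*cos(3*s)/9; evaluating from -pi to 0: ∫_{-pi}^{0} (-2*s - 4) cos(3*s) ds = (-2/9) - (2/9) = -4/9.
Integrating by parts (boundary term plus one more integral), an antiderivative of (2*s + 3) cos(3*s) is 2*s*sin(3*s)/3 + sin(3*s) + 2*cos(3*s)/9; evaluating from 0 to pi: ∫_{0}^{pi} (2*s + 3) cos(3*s) ds = (-2/9) - (2/9) = -4/9.
So ∫_{-pi}^{pi} h(s) cos(3*s) ds = -8/9.
Hence Re(c_{3}) = (1/(2*pi))·(-8/9) = -4/(9*pi).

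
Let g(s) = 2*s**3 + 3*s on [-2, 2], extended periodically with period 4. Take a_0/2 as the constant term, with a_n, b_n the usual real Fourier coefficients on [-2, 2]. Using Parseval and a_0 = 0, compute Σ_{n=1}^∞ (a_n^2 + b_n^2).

6088/35

Parseval: a_0^2/2 + Σ_{n≥1} (a_n^2+b_n^2) = 1/2 ∫_{-2}^{2} g(s)^2 ds = 6088/35.
Subtract a_0^2/2 = 0: Σ (a_n^2+b_n^2) = 6088/35.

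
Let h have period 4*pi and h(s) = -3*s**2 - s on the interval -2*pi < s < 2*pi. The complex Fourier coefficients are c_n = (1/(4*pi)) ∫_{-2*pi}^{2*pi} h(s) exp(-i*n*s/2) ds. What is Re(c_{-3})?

8/3

Since h is real-valued, Re(c_{-3}) = (1/(4*pi)) ∫_{-2*pi}^{2*pi} h(s) cos(-3*s/2) ds = a_{3}/2.
Integrating by parts twice (tabular method), an antiderivative of (-3*s**2 - s) cos(-3*s/2) is -2*s**2*sin(3*s/2) - 2*s*sin(3*s/2)/3 - 8*s*cos(3*s/2)/3 + 16*sin(3*s/2)/9 - 4*cos(3*s/2)/9; evaluating from -2*pi to 2*pi: ∫_{-2*pi}^{2*pi} (-3*s**2 - s) cos(-3*s/2) ds = (4/9 + 16*pi/3) - (4/9 - 16*pi/3) = 32*pi/3.
Hence Re(c_{-3}) = (1/(4*pi))·(32*pi/3) = 8/3.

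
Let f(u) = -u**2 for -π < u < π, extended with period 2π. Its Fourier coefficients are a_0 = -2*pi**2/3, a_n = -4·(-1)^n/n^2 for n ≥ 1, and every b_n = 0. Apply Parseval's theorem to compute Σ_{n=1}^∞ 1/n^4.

Parseval: a_0^2/2 + Σ a_n^2 = (1/π) ∫_{-π}^{π} f(u)^2 du = 2*pi**4/5.
Subtract a_0^2/2 = 2*pi**4/9: Σ a_n^2 = 8*pi**4/45.
Since a_n^2 = 16/n^4, Σ 1/n^4 = pi**4/90.

pi**4/90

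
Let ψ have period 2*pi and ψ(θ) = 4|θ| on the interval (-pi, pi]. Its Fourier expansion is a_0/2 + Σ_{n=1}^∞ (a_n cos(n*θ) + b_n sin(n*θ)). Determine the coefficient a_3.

-16/(9*pi)

a_3 = 1/pi ∫_{-pi}^{pi} ψ(θ) cos(3*θ) dθ.
ψ is even and cos(3*θ) is even, so the integrand is even and a_3 = 2/pi ∫_0^{pi} ψ(θ) cos(3*θ) dθ.
Integrating by parts (boundary term plus one more integral), an antiderivative of (4*θ) cos(3*θ) is 4*θ*sin(3*θ)/3 + 4*cos(3*θ)/9; evaluating from 0 to pi: ∫_{0}^{pi} (4*θ) cos(3*θ) dθ = (-4/9) - (4/9) = -8/9.
Hence a_3 = (2/pi)·(-8/9) = -16/(9*pi).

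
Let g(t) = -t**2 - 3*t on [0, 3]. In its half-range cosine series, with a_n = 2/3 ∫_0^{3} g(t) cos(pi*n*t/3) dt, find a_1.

72/pi**2

a_1 = 2/3 ∫_0^{3} (-t**2 - 3*t) cos(pi*t/3) dt.
Integrating by parts twice (tabular method), an antiderivative of (-t**2 - 3*t) cos(pi*t/3) is -3*t**2*sin(pi*t/3)/pi - 9*t*sin(pi*t/3)/pi - 18*t*cos(pi*t/3)/pi**2 + 54*sin(pi*t/3)/pi**3 - 27*cos(pi*t/3)/pi**2; evaluating from 0 to 3: ∫_{0}^{3} (-t**2 - 3*t) cos(pi*t/3) dt = (81/pi**2) - (-27/pi**2) = 108/pi**2.
Hence a_1 = (2/3)·(108/pi**2) = 72/pi**2.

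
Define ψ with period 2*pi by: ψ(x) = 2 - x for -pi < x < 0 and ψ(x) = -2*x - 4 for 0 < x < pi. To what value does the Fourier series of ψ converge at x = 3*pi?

-pi/2 - 1

x = 3*pi differs from x = -pi by 2 full period(s), and the series is 2*pi-periodic.
At x = -pi the one-sided limits are ψ(-pi^-) = -2*pi - 4 and ψ(-pi^+) = 2 + pi.
By Dirichlet's theorem the series converges to their average, [(-2*pi - 4) + (2 + pi)]/2 = -pi/2 - 1.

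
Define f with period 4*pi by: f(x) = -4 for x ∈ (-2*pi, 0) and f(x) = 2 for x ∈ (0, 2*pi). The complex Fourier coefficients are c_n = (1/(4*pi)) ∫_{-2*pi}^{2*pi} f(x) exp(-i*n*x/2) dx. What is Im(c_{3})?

Since f is real-valued, Im(c_{3}) = -(1/(4*pi)) ∫_{-2*pi}^{2*pi} f(x) sin(3*x/2) dx = -b_{3}/2.
Split the integral at the breakpoints.
Directly, an antiderivative of (-4) sin(3*x/2) is 8*cos(3*x/2)/3; evaluating from -2*pi to 0: ∫_{-2*pi}^{0} (-4) sin(3*x/2) dx = (8/3) - (-8/3) = 16/3.
Directly, an antiderivative of (2) sin(3*x/2) is -4*cos(3*x/2)/3; evaluating from 0 to 2*pi: ∫_{0}^{2*pi} (2) sin(3*x/2) dx = (4/3) - (-4/3) = 8/3.
So ∫_{-2*pi}^{2*pi} f(x) sin(3*x/2) dx = 8.
Hence Im(c_{3}) = (-1/(4*pi))·(8) = -2/pi.

-2/pi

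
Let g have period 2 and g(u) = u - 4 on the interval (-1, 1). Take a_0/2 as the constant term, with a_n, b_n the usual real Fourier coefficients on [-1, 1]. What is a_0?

-8

a_0 = ∫_{-1}^{1} g(u) du = -8.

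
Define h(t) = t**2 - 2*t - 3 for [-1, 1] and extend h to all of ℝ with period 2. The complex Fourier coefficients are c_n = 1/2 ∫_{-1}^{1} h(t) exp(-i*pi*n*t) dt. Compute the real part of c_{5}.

Since h is real-valued, Re(c_{5}) = 1/2 ∫_{-1}^{1} h(t) cos(5*pi*t) dt = a_{5}/2.
Integrating by parts twice (tabular method), an antiderivative of (t**2 - 2*t - 3) cos(5*pi*t) is t**2*sin(5*pi*t)/(5*pi) - 2*t*sin(5*pi*t)/(5*pi) + 2*t*cos(5*pi*t)/(25*pi**2) - 3*sin(5*pi*t)/(5*pi) - 2*sin(5*pi*t)/(125*pi**3) - 2*cos(5*pi*t)/(25*pi**2); evaluating from -1 to 1: ∫_{-1}^{1} (t**2 - 2*t - 3) cos(5*pi*t) dt = (0) - (4/(25*pi**2)) = -4/(25*pi**2).
Hence Re(c_{5}) = (1/2)·(-4/(25*pi**2)) = -2/(25*pi**2).

-2/(25*pi**2)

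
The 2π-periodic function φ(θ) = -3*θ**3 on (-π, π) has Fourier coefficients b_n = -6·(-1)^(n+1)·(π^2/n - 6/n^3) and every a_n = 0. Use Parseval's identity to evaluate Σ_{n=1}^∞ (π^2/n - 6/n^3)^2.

pi**6/14

Parseval: Σ b_n^2 = (1/π) ∫_{-π}^{π} φ(θ)^2 dθ = 18*pi**6/7.
b_n^2 = 36·(π^2/n - 6/n^3)^2, so the sum equals (18*pi**6/7)/36 = pi**6/14.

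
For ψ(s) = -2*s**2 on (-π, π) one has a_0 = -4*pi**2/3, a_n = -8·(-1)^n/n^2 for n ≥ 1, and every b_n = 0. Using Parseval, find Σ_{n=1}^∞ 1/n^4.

pi**4/90

Parseval: a_0^2/2 + Σ a_n^2 = (1/π) ∫_{-π}^{π} ψ(s)^2 ds = 8*pi**4/5.
Subtract a_0^2/2 = 8*pi**4/9: Σ a_n^2 = 32*pi**4/45.
Since a_n^2 = 64/n^4, Σ 1/n^4 = pi**4/90.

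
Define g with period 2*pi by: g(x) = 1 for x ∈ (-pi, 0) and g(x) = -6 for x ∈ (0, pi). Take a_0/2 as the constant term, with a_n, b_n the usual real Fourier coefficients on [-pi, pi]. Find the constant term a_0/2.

a_0 = 1/pi ∫_{-pi}^{pi} g(x) dx = 1/pi · (-5*pi) = -5.
So the constant term a_0/2 = -5/2.

-5/2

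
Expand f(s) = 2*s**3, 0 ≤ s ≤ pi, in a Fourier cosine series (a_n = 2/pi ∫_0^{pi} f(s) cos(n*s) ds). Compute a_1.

-12*pi + 48/pi

a_1 = 2/pi ∫_0^{pi} (2*s**3) cos(s) ds.
Integrating by parts three times (tabular method), an antiderivative of (2*s**3) cos(s) is 2*s**3*sin(s) + 6*s**2*cos(s) - 12*s*sin(s) - 12*cos(s); evaluating from 0 to pi: ∫_{0}^{pi} (2*s**3) cos(s) ds = (12 - 6*pi**2) - (-12) = 24 - 6*pi**2.
Hence a_1 = (2/pi)·(24 - 6*pi**2) = -12*pi + 48/pi.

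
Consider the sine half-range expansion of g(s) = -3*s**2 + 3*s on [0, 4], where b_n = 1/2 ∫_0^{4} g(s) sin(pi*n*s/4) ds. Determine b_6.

b_6 = 1/2 ∫_0^{4} (-3*s**2 + 3*s) sin(3*pi*s/2) ds.
Integrating by parts twice (tabular method), an antiderivative of (-3*s**2 + 3*s) sin(3*pi*s/2) is 2*s**2*cos(3*pi*s/2)/pi - 8*s*sin(3*pi*s/2)/(3*pi**2) - 2*s*cos(3*pi*s/2)/pi + 4*sin(3*pi*s/2)/(3*pi**2) - 16*cos(3*pi*s/2)/(9*pi**3); evaluating from 0 to 4: ∫_{0}^{4} (-3*s**2 + 3*s) sin(3*pi*s/2) ds = (-16/(9*pi**3) + 24/pi) - (-16/(9*pi**3)) = 24/pi.
Hence b_6 = (1/2)·(24/pi) = 12/pi.

12/pi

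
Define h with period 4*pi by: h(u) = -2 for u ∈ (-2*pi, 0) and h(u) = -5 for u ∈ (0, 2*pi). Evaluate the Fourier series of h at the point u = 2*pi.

u = 2*pi differs from u = -2*pi by 1 full period(s), and the series is 4*pi-periodic.
At u = -2*pi the one-sided limits are h(-2*pi^-) = -5 and h(-2*pi^+) = -2.
By Dirichlet's theorem the series converges to their average, [(-5) + (-2)]/2 = -7/2.

-7/2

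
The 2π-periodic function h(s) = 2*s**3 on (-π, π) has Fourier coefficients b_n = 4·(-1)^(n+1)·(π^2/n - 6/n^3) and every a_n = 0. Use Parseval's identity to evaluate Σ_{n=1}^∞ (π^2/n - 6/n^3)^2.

pi**6/14

Parseval: Σ b_n^2 = (1/π) ∫_{-π}^{π} h(s)^2 ds = 8*pi**6/7.
b_n^2 = 16·(π^2/n - 6/n^3)^2, so the sum equals (8*pi**6/7)/16 = pi**6/14.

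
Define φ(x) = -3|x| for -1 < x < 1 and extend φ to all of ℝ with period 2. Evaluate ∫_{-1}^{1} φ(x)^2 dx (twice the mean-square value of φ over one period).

6

∫_{-1}^{1} φ(x)^2 dx = 6.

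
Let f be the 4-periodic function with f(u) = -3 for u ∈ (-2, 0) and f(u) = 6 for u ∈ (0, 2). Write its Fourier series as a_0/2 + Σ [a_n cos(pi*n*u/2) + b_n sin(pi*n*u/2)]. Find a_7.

0

a_7 = 1/2 ∫_{-2}^{2} f(u) cos(7*pi*u/2) du.
Split the integral at the breakpoints.
Directly, an antiderivative of (-3) cos(7*pi*u/2) is -6*sin(7*pi*u/2)/(7*pi); evaluating from -2 to 0: ∫_{-2}^{0} (-3) cos(7*pi*u/2) du = (0) - (0) = 0.
Directly, an antiderivative of (6) cos(7*pi*u/2) is 12*sin(7*pi*u/2)/(7*pi); evaluating from 0 to 2: ∫_{0}^{2} (6) cos(7*pi*u/2) du = (0) - (0) = 0.
Summing the pieces and multiplying by (1/2) gives a_7 = 0.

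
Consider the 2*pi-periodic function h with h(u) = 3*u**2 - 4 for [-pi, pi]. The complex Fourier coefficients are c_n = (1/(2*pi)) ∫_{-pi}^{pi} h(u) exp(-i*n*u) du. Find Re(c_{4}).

3/8

Since h is real-valued, Re(c_{4}) = (1/(2*pi)) ∫_{-pi}^{pi} h(u) cos(4*u) du = a_{4}/2.
h is even and cos(4*u) is even, so the integrand is even: ∫_{-pi}^{pi} h(u) cos(4*u) du = 2∫_0^{pi} h(u) cos(4*u) du.
Integrating by parts twice (tabular method), an antiderivative of (3*u**2 - 4) cos(4*u) is 3*u**2*sin(4*u)/4 + 3*u*cos(4*u)/8 - 35*sin(4*u)/32; evaluating from 0 to pi: ∫_{0}^{pi} (3*u**2 - 4) cos(4*u) du = (3*pi/8) - (0) = 3*pi/8.
So ∫_{-pi}^{pi} h(u) cos(4*u) du = 3*pi/4.
Hence Re(c_{4}) = (1/(2*pi))·(3*pi/4) = 3/8.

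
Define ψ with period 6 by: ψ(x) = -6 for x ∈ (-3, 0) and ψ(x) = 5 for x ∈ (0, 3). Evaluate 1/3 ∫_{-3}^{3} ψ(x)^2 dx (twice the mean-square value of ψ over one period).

1/3 ∫_{-3}^{3} ψ(x)^2 dx = 1/3 · (183) = 61.

61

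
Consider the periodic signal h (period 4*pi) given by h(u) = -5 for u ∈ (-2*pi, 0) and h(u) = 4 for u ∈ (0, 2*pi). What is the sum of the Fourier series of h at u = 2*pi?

-1/2

At u = 2*pi the one-sided limits are h(2*pi^-) = 4 and h(2*pi^+) = -5.
By Dirichlet's theorem the series converges to their average, [(4) + (-5)]/2 = -1/2.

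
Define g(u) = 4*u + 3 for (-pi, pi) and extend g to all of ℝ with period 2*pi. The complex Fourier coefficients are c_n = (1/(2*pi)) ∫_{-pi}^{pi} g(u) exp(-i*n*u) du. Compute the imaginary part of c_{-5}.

Since g is real-valued, Im(c_{-5}) = -(1/(2*pi)) ∫_{-pi}^{pi} g(u) sin(-5*u) du = b_{5}/2.
Integrating by parts (boundary term plus one more integral), an antiderivative of (4*u + 3) sin(-5*u) is 4*u*cos(5*u)/5 - 4*sin(5*u)/25 + 3*cos(5*u)/5; evaluating from -pi to pi: ∫_{-pi}^{pi} (4*u + 3) sin(-5*u) du = (-4*pi/5 - 3/5) - (-3/5 + 4*pi/5) = -8*pi/5.
Hence Im(c_{-5}) = (-1/(2*pi))·(-8*pi/5) = 4/5.

4/5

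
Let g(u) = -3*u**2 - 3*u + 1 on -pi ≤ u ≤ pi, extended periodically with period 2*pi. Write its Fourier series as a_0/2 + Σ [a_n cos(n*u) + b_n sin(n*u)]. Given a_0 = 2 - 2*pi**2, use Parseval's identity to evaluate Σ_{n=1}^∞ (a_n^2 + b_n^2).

Parseval: a_0^2/2 + Σ_{n≥1} (a_n^2+b_n^2) = 1/pi ∫_{-pi}^{pi} g(u)^2 du = 2 + 2*pi**2 + 18*pi**4/5.
Subtract a_0^2/2 = 2*(1 - pi**2)**2: Σ (a_n^2+b_n^2) = pi**2*(6 + 8*pi**2/5).

pi**2*(6 + 8*pi**2/5)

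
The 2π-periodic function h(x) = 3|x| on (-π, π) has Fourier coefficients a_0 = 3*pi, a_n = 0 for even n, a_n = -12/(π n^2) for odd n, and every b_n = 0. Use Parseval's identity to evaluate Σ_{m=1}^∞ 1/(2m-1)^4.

pi**4/96

Parseval: a_0^2/2 + Σ a_n^2 = (1/π) ∫_{-π}^{π} h(x)^2 dx = 6*pi**2.
Subtract a_0^2/2 = 9*pi**2/2: Σ a_n^2 = 3*pi**2/2.
Only odd n contribute, with a_n^2 = 144/(π^2 n^4), so Σ_{m≥1} 1/(2m-1)^4 = π^2·(3*pi**2/2)/144 = pi**4/96.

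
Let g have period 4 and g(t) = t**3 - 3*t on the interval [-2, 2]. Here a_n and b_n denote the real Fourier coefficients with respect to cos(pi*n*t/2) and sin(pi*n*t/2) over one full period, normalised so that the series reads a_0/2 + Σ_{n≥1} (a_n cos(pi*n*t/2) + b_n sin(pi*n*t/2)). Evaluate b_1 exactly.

b_1 = 1/2 ∫_{-2}^{2} g(t) sin(pi*t/2) dt.
g is odd and sin(pi*t/2) is odd, so the integrand is even and b_1 = ∫_0^{2} g(t) sin(pi*t/2) dt.
Integrating by parts three times (tabular method), an antiderivative of (t**3 - 3*t) sin(pi*t/2) is -2*t**3*cos(pi*t/2)/pi + 12*t**2*sin(pi*t/2)/pi**2 + 48*t*cos(pi*t/2)/pi**3 + 6*t*cos(pi*t/2)/pi - 12*sin(pi*t/2)/pi**2 - 96*sin(pi*t/2)/pi**4; evaluating from 0 to 2: ∫_{0}^{2} (t**3 - 3*t) sin(pi*t/2) dt = (-96/pi**3 + 4/pi) - (0) = -96/pi**3 + 4/pi.
Hence b_1 = -96/pi**3 + 4/pi.

-96/pi**3 + 4/pi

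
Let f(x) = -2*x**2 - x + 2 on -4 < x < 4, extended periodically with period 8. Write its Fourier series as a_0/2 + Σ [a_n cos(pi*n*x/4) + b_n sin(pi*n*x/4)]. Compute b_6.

4/(3*pi)

b_6 = 1/4 ∫_{-4}^{4} f(x) sin(3*pi*x/2) dx.
Integrating by parts twice (tabular method), an antiderivative of (-2*x**2 - x + 2) sin(3*pi*x/2) is 4*x**2*cos(3*pi*x/2)/(3*pi) - 16*x*sin(3*pi*x/2)/(9*pi**2) + 2*x*cos(3*pi*x/2)/(3*pi) - 4*sin(3*pi*x/2)/(9*pi**2) - 4*cos(3*pi*x/2)/(3*pi) - 32*cos(3*pi*x/2)/(27*pi**3); evaluating from -4 to 4: ∫_{-4}^{4} (-2*x**2 - x + 2) sin(3*pi*x/2) dx = (4*(-8 + 153*pi**2)/(27*pi**3)) - (4*(-8 + 117*pi**2)/(27*pi**3)) = 16/(3*pi).
Hence b_6 = (1/4)·(16/(3*pi)) = 4/(3*pi).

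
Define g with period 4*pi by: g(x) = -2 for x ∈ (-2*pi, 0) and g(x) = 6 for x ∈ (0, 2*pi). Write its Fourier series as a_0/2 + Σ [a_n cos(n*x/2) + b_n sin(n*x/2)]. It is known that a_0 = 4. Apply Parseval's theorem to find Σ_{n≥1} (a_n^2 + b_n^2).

Parseval: a_0^2/2 + Σ_{n≥1} (a_n^2+b_n^2) = (1/(2*pi)) ∫_{-2*pi}^{2*pi} g(x)^2 dx = 40.
Subtract a_0^2/2 = 8: Σ (a_n^2+b_n^2) = 32.

32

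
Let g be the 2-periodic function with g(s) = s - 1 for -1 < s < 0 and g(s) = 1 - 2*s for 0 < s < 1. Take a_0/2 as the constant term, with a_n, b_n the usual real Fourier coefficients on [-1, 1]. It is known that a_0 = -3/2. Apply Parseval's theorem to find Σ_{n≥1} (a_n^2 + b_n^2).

37/24

Parseval: a_0^2/2 + Σ_{n≥1} (a_n^2+b_n^2) = ∫_{-1}^{1} g(s)^2 ds = 8/3.
Subtract a_0^2/2 = 9/8: Σ (a_n^2+b_n^2) = 37/24.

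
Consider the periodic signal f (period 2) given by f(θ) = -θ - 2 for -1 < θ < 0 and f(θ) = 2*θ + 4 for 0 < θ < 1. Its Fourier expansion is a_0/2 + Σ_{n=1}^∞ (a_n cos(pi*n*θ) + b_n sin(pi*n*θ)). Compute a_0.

7/2

a_0 = ∫_{-1}^{1} f(θ) dθ = 7/2.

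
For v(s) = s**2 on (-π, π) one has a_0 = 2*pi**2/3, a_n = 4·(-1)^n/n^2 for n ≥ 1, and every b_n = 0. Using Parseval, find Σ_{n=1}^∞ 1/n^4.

Parseval: a_0^2/2 + Σ a_n^2 = (1/π) ∫_{-π}^{π} v(s)^2 ds = 2*pi**4/5.
Subtract a_0^2/2 = 2*pi**4/9: Σ a_n^2 = 8*pi**4/45.
Since a_n^2 = 16/n^4, Σ 1/n^4 = pi**4/90.

pi**4/90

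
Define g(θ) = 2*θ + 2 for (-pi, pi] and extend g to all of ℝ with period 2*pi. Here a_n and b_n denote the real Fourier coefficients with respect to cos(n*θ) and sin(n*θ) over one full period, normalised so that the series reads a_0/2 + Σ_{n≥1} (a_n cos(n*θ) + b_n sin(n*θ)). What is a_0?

a_0 = 1/pi ∫_{-pi}^{pi} g(θ) dθ = 1/pi · (4*pi) = 4.

4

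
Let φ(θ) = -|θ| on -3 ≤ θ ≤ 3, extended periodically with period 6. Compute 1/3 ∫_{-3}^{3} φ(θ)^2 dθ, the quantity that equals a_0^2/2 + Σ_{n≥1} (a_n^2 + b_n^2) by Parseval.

1/3 ∫_{-3}^{3} φ(θ)^2 dθ = 1/3 · (18) = 6.

6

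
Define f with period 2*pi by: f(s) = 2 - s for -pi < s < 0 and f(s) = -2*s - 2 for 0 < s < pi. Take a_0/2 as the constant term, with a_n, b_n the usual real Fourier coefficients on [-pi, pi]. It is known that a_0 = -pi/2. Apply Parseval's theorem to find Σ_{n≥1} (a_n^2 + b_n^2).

8 + 37*pi**2/24 + 6*pi

Parseval: a_0^2/2 + Σ_{n≥1} (a_n^2+b_n^2) = 1/pi ∫_{-pi}^{pi} f(s)^2 ds = 8 + 5*pi**2/3 + 6*pi.
Subtract a_0^2/2 = pi**2/8: Σ (a_n^2+b_n^2) = 8 + 37*pi**2/24 + 6*pi.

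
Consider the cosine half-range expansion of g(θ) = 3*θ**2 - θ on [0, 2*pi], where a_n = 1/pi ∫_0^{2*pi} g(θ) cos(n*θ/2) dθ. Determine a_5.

8*(1 - 6*pi)/(25*pi)

a_5 = 1/pi ∫_0^{2*pi} (3*θ**2 - θ) cos(5*θ/2) dθ.
Integrating by parts twice (tabular method), an antiderivative of (3*θ**2 - θ) cos(5*θ/2) is 6*θ**2*sin(5*θ/2)/5 - 2*θ*sin(5*θ/2)/5 + 24*θ*cos(5*θ/2)/25 - 48*sin(5*θ/2)/125 - 4*cos(5*θ/2)/25; evaluating from 0 to 2*pi: ∫_{0}^{2*pi} (3*θ**2 - θ) cos(5*θ/2) dθ = (4/25 - 48*pi/25) - (-4/25) = 8/25 - 48*pi/25.
Hence a_5 = (1/pi)·(8/25 - 48*pi/25) = 8*(1 - 6*pi)/(25*pi).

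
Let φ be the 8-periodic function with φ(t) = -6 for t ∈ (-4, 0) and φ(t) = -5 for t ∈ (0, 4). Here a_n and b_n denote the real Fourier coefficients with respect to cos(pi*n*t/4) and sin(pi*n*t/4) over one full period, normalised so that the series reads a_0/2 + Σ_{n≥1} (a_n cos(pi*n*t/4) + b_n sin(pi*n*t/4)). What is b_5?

b_5 = 1/4 ∫_{-4}^{4} φ(t) sin(5*pi*t/4) dt.
Split the integral at the breakpoints.
Directly, an antiderivative of (-6) sin(5*pi*t/4) is 24*cos(5*pi*t/4)/(5*pi); evaluating from -4 to 0: ∫_{-4}^{0} (-6) sin(5*pi*t/4) dt = (24/(5*pi)) - (-24/(5*pi)) = 48/(5*pi).
Directly, an antiderivative of (-5) sin(5*pi*t/4) is 4*cos(5*pi*t/4)/pi; evaluating from 0 to 4: ∫_{0}^{4} (-5) sin(5*pi*t/4) dt = (-4/pi) - (4/pi) = -8/pi.
Summing the pieces and multiplying by (1/4) gives b_5 = 2/(5*pi).

2/(5*pi)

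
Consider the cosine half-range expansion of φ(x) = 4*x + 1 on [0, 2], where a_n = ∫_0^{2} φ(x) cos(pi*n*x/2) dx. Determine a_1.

a_1 = ∫_0^{2} (4*x + 1) cos(pi*x/2) dx.
Integrating by parts (boundary term plus one more integral), an antiderivative of (4*x + 1) cos(pi*x/2) is 8*x*sin(pi*x/2)/pi + 2*sin(pi*x/2)/pi + 16*cos(pi*x/2)/pi**2; evaluating from 0 to 2: ∫_{0}^{2} (4*x + 1) cos(pi*x/2) dx = (-16/pi**2) - (16/pi**2) = -32/pi**2.
Hence a_1 = -32/pi**2.

-32/pi**2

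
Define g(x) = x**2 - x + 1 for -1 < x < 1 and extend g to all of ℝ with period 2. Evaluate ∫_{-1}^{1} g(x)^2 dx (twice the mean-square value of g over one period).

∫_{-1}^{1} g(x)^2 dx = 22/5.

22/5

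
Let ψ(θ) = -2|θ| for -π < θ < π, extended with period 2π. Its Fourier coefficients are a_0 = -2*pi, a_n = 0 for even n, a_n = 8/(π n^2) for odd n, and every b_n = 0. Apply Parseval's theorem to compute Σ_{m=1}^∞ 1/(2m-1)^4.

Parseval: a_0^2/2 + Σ a_n^2 = (1/π) ∫_{-π}^{π} ψ(θ)^2 dθ = 8*pi**2/3.
Subtract a_0^2/2 = 2*pi**2: Σ a_n^2 = 2*pi**2/3.
Only odd n contribute, with a_n^2 = 64/(π^2 n^4), so Σ_{m≥1} 1/(2m-1)^4 = π^2·(2*pi**2/3)/64 = pi**4/96.

pi**4/96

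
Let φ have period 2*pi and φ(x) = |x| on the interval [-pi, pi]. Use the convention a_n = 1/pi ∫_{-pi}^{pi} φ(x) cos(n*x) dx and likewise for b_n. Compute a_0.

pi

a_0 = 1/pi ∫_{-pi}^{pi} φ(x) dx = 1/pi · (pi**2) = pi.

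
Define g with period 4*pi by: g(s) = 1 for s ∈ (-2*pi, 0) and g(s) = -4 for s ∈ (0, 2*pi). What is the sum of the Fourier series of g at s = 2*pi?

s = 2*pi differs from s = -2*pi by 1 full period(s), and the series is 4*pi-periodic.
At s = -2*pi the one-sided limits are g(-2*pi^-) = -4 and g(-2*pi^+) = 1.
By Dirichlet's theorem the series converges to their average, [(-4) + (1)]/2 = -3/2.

-3/2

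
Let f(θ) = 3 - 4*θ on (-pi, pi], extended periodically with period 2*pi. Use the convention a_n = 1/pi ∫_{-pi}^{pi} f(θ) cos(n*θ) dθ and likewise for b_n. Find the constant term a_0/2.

3

a_0 = 1/pi ∫_{-pi}^{pi} f(θ) dθ = 1/pi · (6*pi) = 6.
So the constant term a_0/2 = 3.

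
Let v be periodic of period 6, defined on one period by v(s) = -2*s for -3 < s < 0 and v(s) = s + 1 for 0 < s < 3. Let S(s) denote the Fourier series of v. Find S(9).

5

s = 9 differs from s = -3 by 2 full period(s), and the series is 6-periodic.
At s = -3 the one-sided limits are v(-3^-) = 4 and v(-3^+) = 6.
By Dirichlet's theorem the series converges to their average, [(4) + (6)]/2 = 5.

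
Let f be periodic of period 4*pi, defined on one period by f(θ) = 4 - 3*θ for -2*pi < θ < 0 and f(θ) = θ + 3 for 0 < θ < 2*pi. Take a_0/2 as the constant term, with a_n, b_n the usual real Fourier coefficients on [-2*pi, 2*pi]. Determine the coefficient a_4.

0

a_4 = (1/(2*pi)) ∫_{-2*pi}^{2*pi} f(θ) cos(2*θ) dθ.
Split the integral at the breakpoints.
Integrating by parts (boundary term plus one more integral), an antiderivative of (4 - 3*θ) cos(2*θ) is -3*θ*sin(2*θ)/2 + 2*sin(2*θ) - 3*cos(2*θ)/4; evaluating from -2*pi to 0: ∫_{-2*pi}^{0} (4 - 3*θ) cos(2*θ) dθ = (-3/4) - (-3/4) = 0.
Integrating by parts (boundary term plus one more integral), an antiderivative of (θ + 3) cos(2*θ) is θ*sin(2*θ)/2 + 3*sin(2*θ)/2 + cos(2*θ)/4; evaluating from 0 to 2*pi: ∫_{0}^{2*pi} (θ + 3) cos(2*θ) dθ = (1/4) - (1/4) = 0.
Summing the pieces and multiplying by (1/(2*pi)) gives a_4 = 0.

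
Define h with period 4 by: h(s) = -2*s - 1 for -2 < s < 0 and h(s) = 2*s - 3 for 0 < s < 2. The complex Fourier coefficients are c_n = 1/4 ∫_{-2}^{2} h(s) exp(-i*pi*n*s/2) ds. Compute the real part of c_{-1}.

Since h is real-valued, Re(c_{-1}) = 1/4 ∫_{-2}^{2} h(s) cos(-pi*s/2) ds = a_{1}/2.
Split the integral at the breakpoints.
Integrating by parts (boundary term plus one more integral), an antiderivative of (-2*s - 1) cos(-pi*s/2) is -4*s*sin(pi*s/2)/pi - 2*sin(pi*s/2)/pi - 8*cos(pi*s/2)/pi**2; evaluating from -2 to 0: ∫_{-2}^{0} (-2*s - 1) cos(-pi*s/2) ds = (-8/pi**2) - (8/pi**2) = -16/pi**2.
Integrating by parts (boundary term plus one more integral), an antiderivative of (2*s - 3) cos(-pi*s/2) is 4*s*sin(pi*s/2)/pi - 6*sin(pi*s/2)/pi + 8*cos(pi*s/2)/pi**2; evaluating from 0 to 2: ∫_{0}^{2} (2*s - 3) cos(-pi*s/2) ds = (-8/pi**2) - (8/pi**2) = -16/pi**2.
So ∫_{-2}^{2} h(s) cos(-pi*s/2) ds = -32/pi**2.
Hence Re(c_{-1}) = (1/4)·(-32/pi**2) = -8/pi**2.

-8/pi**2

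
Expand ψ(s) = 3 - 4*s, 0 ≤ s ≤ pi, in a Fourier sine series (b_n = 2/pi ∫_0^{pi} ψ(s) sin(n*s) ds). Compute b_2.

4

b_2 = 2/pi ∫_0^{pi} (3 - 4*s) sin(2*s) ds.
Integrating by parts (boundary term plus one more integral), an antiderivative of (3 - 4*s) sin(2*s) is 2*s*cos(2*s) - sin(2*s) - 3*cos(2*s)/2; evaluating from 0 to pi: ∫_{0}^{pi} (3 - 4*s) sin(2*s) ds = (-3/2 + 2*pi) - (-3/2) = 2*pi.
Hence b_2 = (2/pi)·(2*pi) = 4.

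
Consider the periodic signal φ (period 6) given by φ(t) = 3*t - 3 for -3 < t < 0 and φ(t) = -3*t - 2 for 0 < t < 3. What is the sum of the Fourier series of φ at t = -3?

-23/2

At t = -3 the one-sided limits are φ(-3^-) = -11 and φ(-3^+) = -12.
By Dirichlet's theorem the series converges to their average, [(-11) + (-12)]/2 = -23/2.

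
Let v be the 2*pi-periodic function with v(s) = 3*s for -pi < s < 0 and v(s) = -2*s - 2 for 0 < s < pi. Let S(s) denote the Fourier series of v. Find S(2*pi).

-1

s = 2*pi differs from s = 0 by 1 full period(s), and the series is 2*pi-periodic.
At s = 0 the one-sided limits are v(0^-) = 0 and v(0^+) = -2.
By Dirichlet's theorem the series converges to their average, [(0) + (-2)]/2 = -1.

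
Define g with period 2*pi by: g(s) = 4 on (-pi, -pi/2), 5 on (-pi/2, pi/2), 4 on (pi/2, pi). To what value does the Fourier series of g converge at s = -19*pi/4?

4

s = -19*pi/4 differs from s = -3*pi/4 by -2 full period(s), and the series is 2*pi-periodic.
g is continuous at s = -3*pi/4 with value 4, so the series converges to 4 there.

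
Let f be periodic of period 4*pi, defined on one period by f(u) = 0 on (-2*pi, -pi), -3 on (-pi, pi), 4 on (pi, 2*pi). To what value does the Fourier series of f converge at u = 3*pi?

u = 3*pi differs from u = -pi by 1 full period(s), and the series is 4*pi-periodic.
At u = -pi the one-sided limits are f(-pi^-) = 0 and f(-pi^+) = -3.
By Dirichlet's theorem the series converges to their average, [(0) + (-3)]/2 = -3/2.

-3/2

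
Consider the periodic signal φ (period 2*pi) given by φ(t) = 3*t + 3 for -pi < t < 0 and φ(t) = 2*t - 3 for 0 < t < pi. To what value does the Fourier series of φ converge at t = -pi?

At t = -pi the one-sided limits are φ(-pi^-) = -3 + 2*pi and φ(-pi^+) = 3 - 3*pi.
By Dirichlet's theorem the series converges to their average, [(-3 + 2*pi) + (3 - 3*pi)]/2 = -pi/2.

-pi/2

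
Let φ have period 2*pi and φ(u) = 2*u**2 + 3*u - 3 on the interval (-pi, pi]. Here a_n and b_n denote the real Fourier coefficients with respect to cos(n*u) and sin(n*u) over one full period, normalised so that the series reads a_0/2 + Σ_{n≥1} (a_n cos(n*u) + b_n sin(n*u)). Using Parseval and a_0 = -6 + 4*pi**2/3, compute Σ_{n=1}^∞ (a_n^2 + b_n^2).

Parseval: a_0^2/2 + Σ_{n≥1} (a_n^2+b_n^2) = 1/pi ∫_{-pi}^{pi} φ(u)^2 du = -2*pi**2 + 18 + 8*pi**4/5.
Subtract a_0^2/2 = 2*(9 - 2*pi**2)**2/9: Σ (a_n^2+b_n^2) = pi**2*(6 + 32*pi**2/45).

pi**2*(6 + 32*pi**2/45)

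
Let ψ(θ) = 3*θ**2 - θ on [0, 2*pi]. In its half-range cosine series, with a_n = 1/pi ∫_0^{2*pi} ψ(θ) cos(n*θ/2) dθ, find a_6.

4/3

a_6 = 1/pi ∫_0^{2*pi} (3*θ**2 - θ) cos(3*θ) dθ.
Integrating by parts twice (tabular method), an antiderivative of (3*θ**2 - θ) cos(3*θ) is θ**2*sin(3*θ) - θ*sin(3*θ)/3 + 2*θ*cos(3*θ)/3 - 2*sin(3*θ)/9 - cos(3*θ)/9; evaluating from 0 to 2*pi: ∫_{0}^{2*pi} (3*θ**2 - θ) cos(3*θ) dθ = (-1/9 + 4*pi/3) - (-1/9) = 4*pi/3.
Hence a_6 = (1/pi)·(4*pi/3) = 4/3.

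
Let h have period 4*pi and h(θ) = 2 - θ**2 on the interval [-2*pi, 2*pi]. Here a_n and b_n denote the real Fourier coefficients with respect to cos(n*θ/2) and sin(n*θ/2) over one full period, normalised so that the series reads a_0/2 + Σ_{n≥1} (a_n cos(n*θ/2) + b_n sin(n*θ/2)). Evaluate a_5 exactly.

a_5 = (1/(2*pi)) ∫_{-2*pi}^{2*pi} h(θ) cos(5*θ/2) dθ.
h is even and cos(5*θ/2) is even, so the integrand is even and a_5 = 1/pi ∫_0^{2*pi} h(θ) cos(5*θ/2) dθ.
Integrating by parts twice (tabular method), an antiderivative of (2 - θ**2) cos(5*θ/2) is -2*θ**2*sin(5*θ/2)/5 - 8*θ*cos(5*θ/2)/25 + 116*sin(5*θ/2)/125; evaluating from 0 to 2*pi: ∫_{0}^{2*pi} (2 - θ**2) cos(5*θ/2) dθ = (16*pi/25) - (0) = 16*pi/25.
Hence a_5 = (1/pi)·(16*pi/25) = 16/25.

16/25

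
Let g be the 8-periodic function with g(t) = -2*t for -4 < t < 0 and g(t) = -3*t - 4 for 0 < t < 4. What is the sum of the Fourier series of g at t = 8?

-2

t = 8 differs from t = 0 by 1 full period(s), and the series is 8-periodic.
At t = 0 the one-sided limits are g(0^-) = 0 and g(0^+) = -4.
By Dirichlet's theorem the series converges to their average, [(0) + (-4)]/2 = -2.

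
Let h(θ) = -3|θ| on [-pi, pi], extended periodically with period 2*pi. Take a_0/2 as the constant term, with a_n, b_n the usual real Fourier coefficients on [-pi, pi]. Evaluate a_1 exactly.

a_1 = 1/pi ∫_{-pi}^{pi} h(θ) cos(θ) dθ.
h is even and cos(θ) is even, so the integrand is even and a_1 = 2/pi ∫_0^{pi} h(θ) cos(θ) dθ.
Integrating by parts (boundary term plus one more integral), an antiderivative of (-3*θ) cos(θ) is -3*θ*sin(θ) - 3*cos(θ); evaluating from 0 to pi: ∫_{0}^{pi} (-3*θ) cos(θ) dθ = (3) - (-3) = 6.
Hence a_1 = (2/pi)·(6) = 12/pi.

12/pi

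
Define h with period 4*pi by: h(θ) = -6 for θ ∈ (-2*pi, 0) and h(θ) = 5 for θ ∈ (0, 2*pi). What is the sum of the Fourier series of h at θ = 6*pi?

-1/2

θ = 6*pi differs from θ = -2*pi by 2 full period(s), and the series is 4*pi-periodic.
At θ = -2*pi the one-sided limits are h(-2*pi^-) = 5 and h(-2*pi^+) = -6.
By Dirichlet's theorem the series converges to their average, [(5) + (-6)]/2 = -1/2.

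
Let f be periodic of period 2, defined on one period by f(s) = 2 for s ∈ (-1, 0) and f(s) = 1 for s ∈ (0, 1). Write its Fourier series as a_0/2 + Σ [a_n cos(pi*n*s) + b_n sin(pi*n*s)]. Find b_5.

-2/(5*pi)

b_5 = ∫_{-1}^{1} f(s) sin(5*pi*s) ds.
Split the integral at the breakpoints.
Directly, an antiderivative of (2) sin(5*pi*s) is -2*cos(5*pi*s)/(5*pi); evaluating from -1 to 0: ∫_{-1}^{0} (2) sin(5*pi*s) ds = (-2/(5*pi)) - (2/(5*pi)) = -4/(5*pi).
Directly, an antiderivative of (1) sin(5*pi*s) is -cos(5*pi*s)/(5*pi); evaluating from 0 to 1: ∫_{0}^{1} (1) sin(5*pi*s) ds = (1/(5*pi)) - (-1/(5*pi)) = 2/(5*pi).
Summing the pieces gives b_5 = -2/(5*pi).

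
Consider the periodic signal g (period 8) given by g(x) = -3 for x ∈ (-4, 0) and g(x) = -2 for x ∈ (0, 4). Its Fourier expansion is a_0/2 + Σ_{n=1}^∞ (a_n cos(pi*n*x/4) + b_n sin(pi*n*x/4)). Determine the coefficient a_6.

a_6 = 1/4 ∫_{-4}^{4} g(x) cos(3*pi*x/2) dx.
Split the integral at the breakpoints.
Directly, an antiderivative of (-3) cos(3*pi*x/2) is -2*sin(3*pi*x/2)/pi; evaluating from -4 to 0: ∫_{-4}^{0} (-3) cos(3*pi*x/2) dx = (0) - (0) = 0.
Directly, an antiderivative of (-2) cos(3*pi*x/2) is -4*sin(3*pi*x/2)/(3*pi); evaluating from 0 to 4: ∫_{0}^{4} (-2) cos(3*pi*x/2) dx = (0) - (0) = 0.
Summing the pieces and multiplying by (1/4) gives a_6 = 0.

0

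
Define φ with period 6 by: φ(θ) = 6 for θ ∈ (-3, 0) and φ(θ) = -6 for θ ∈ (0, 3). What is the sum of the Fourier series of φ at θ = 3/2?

φ is continuous at θ = 3/2 with value -6, so the series converges to -6 there.

-6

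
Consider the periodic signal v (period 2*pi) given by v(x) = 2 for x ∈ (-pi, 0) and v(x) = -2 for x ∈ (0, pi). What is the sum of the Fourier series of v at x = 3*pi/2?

2

x = 3*pi/2 differs from x = -pi/2 by 1 full period(s), and the series is 2*pi-periodic.
v is continuous at x = -pi/2 with value 2, so the series converges to 2 there.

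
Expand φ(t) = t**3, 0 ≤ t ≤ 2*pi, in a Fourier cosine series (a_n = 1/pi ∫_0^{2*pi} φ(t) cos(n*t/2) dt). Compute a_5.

48*(4 - 25*pi**2)/(625*pi)

a_5 = 1/pi ∫_0^{2*pi} (t**3) cos(5*t/2) dt.
Integrating by parts three times (tabular method), an antiderivative of (t**3) cos(5*t/2) is 2*t**3*sin(5*t/2)/5 + 12*t**2*cos(5*t/2)/25 - 48*t*sin(5*t/2)/125 - 96*cos(5*t/2)/625; evaluating from 0 to 2*pi: ∫_{0}^{2*pi} (t**3) cos(5*t/2) dt = (96/625 - 48*pi**2/25) - (-96/625) = 192/625 - 48*pi**2/25.
Hence a_5 = (1/pi)·(192/625 - 48*pi**2/25) = 48*(4 - 25*pi**2)/(625*pi).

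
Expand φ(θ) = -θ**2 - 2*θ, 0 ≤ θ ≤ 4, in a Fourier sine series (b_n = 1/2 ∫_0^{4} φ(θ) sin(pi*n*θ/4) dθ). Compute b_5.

b_5 = 1/2 ∫_0^{4} (-θ**2 - 2*θ) sin(5*pi*θ/4) dθ.
Integrating by parts twice (tabular method), an antiderivative of (-θ**2 - 2*θ) sin(5*pi*θ/4) is 4*θ**2*cos(5*pi*θ/4)/(5*pi) - 32*θ*sin(5*pi*θ/4)/(25*pi**2) + 8*θ*cos(5*pi*θ/4)/(5*pi) - 32*sin(5*pi*θ/4)/(25*pi**2) - 128*cos(5*pi*θ/4)/(125*pi**3); evaluating from 0 to 4: ∫_{0}^{4} (-θ**2 - 2*θ) sin(5*pi*θ/4) dθ = (32*(4 - 75*pi**2)/(125*pi**3)) - (-128/(125*pi**3)) = 32*(8 - 75*pi**2)/(125*pi**3).
Hence b_5 = (1/2)·(32*(8 - 75*pi**2)/(125*pi**3)) = 16*(8 - 75*pi**2)/(125*pi**3).

16*(8 - 75*pi**2)/(125*pi**3)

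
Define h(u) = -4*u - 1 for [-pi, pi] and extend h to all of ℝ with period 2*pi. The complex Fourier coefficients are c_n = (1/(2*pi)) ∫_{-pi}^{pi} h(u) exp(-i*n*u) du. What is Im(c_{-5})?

Since h is real-valued, Im(c_{-5}) = -(1/(2*pi)) ∫_{-pi}^{pi} h(u) sin(-5*u) du = b_{5}/2.
Integrating by parts (boundary term plus one more integral), an antiderivative of (-4*u - 1) sin(-5*u) is -4*u*cos(5*u)/5 + 4*sin(5*u)/25 - cos(5*u)/5; evaluating from -pi to pi: ∫_{-pi}^{pi} (-4*u - 1) sin(-5*u) du = (1/5 + 4*pi/5) - (1/5 - 4*pi/5) = 8*pi/5.
Hence Im(c_{-5}) = (-1/(2*pi))·(8*pi/5) = -4/5.

-4/5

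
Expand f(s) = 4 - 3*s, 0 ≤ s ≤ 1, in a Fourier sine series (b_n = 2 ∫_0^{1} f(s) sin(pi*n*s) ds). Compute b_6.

1/pi

b_6 = 2 ∫_0^{1} (4 - 3*s) sin(6*pi*s) ds.
Integrating by parts (boundary term plus one more integral), an antiderivative of (4 - 3*s) sin(6*pi*s) is s*cos(6*pi*s)/(2*pi) - sin(6*pi*s)/(12*pi**2) - 2*cos(6*pi*s)/(3*pi); evaluating from 0 to 1: ∫_{0}^{1} (4 - 3*s) sin(6*pi*s) ds = (-1/(6*pi)) - (-2/(3*pi)) = 1/(2*pi).
Hence b_6 = 2·(1/(2*pi)) = 1/pi.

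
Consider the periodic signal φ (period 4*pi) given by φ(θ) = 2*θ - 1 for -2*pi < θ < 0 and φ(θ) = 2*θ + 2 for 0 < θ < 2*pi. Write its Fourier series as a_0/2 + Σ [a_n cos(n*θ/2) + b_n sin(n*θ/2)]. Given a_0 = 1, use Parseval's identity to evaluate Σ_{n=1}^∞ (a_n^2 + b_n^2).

Parseval: a_0^2/2 + Σ_{n≥1} (a_n^2+b_n^2) = (1/(2*pi)) ∫_{-2*pi}^{2*pi} φ(θ)^2 dθ = 5 + 12*pi + 32*pi**2/3.
Subtract a_0^2/2 = 1/2: Σ (a_n^2+b_n^2) = 9/2 + 12*pi + 32*pi**2/3.

9/2 + 12*pi + 32*pi**2/3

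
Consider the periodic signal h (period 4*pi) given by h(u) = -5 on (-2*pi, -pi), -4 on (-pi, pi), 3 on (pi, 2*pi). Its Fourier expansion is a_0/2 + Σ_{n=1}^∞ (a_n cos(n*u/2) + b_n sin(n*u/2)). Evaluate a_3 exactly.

2/pi

a_3 = (1/(2*pi)) ∫_{-2*pi}^{2*pi} h(u) cos(3*u/2) du.
Split the integral at the breakpoints.
Directly, an antiderivative of (-5) cos(3*u/2) is -10*sin(3*u/2)/3; evaluating from -2*pi to -pi: ∫_{-2*pi}^{-pi} (-5) cos(3*u/2) du = (-10/3) - (0) = -10/3.
Directly, an antiderivative of (-4) cos(3*u/2) is -8*sin(3*u/2)/3; evaluating from -pi to pi: ∫_{-pi}^{pi} (-4) cos(3*u/2) du = (8/3) - (-8/3) = 16/3.
Directly, an antiderivative of (3) cos(3*u/2) is 2*sin(3*u/2); evaluating from pi to 2*pi: ∫_{pi}^{2*pi} (3) cos(3*u/2) du = (0) - (-2) = 2.
Summing the pieces and multiplying by (1/(2*pi)) gives a_3 = 2/pi.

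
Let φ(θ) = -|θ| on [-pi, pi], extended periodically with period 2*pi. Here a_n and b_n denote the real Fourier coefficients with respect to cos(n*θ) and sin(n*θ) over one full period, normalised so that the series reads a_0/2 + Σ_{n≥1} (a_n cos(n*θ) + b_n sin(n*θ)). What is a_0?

a_0 = 1/pi ∫_{-pi}^{pi} φ(θ) dθ = 1/pi · (-pi**2) = -pi.

-pi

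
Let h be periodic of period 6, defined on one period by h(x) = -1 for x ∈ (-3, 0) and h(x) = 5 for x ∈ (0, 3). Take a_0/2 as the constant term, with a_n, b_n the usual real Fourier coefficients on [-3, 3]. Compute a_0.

4

a_0 = 1/3 ∫_{-3}^{3} h(x) dx = 1/3 · (12) = 4.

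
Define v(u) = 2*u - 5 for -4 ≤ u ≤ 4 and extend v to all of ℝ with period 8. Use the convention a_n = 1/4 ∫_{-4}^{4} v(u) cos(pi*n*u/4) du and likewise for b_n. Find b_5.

b_5 = 1/4 ∫_{-4}^{4} v(u) sin(5*pi*u/4) du.
Integrating by parts (boundary term plus one more integral), an antiderivative of (2*u - 5) sin(5*pi*u/4) is -8*u*cos(5*pi*u/4)/(5*pi) + 32*sin(5*pi*u/4)/(25*pi**2) + 4*cos(5*pi*u/4)/pi; evaluating from -4 to 4: ∫_{-4}^{4} (2*u - 5) sin(5*pi*u/4) du = (12/(5*pi)) - (-52/(5*pi)) = 64/(5*pi).
Hence b_5 = (1/4)·(64/(5*pi)) = 16/(5*pi).

16/(5*pi)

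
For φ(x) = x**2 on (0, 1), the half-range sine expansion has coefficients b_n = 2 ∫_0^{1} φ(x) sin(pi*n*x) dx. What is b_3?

2*(-4 + 9*pi**2)/(27*pi**3)

b_3 = 2 ∫_0^{1} (x**2) sin(3*pi*x) dx.
Integrating by parts twice (tabular method), an antiderivative of (x**2) sin(3*pi*x) is -x**2*cos(3*pi*x)/(3*pi) + 2*x*sin(3*pi*x)/(9*pi**2) + 2*cos(3*pi*x)/(27*pi**3); evaluating from 0 to 1: ∫_{0}^{1} (x**2) sin(3*pi*x) dx = ((-2 + 9*pi**2)/(27*pi**3)) - (2/(27*pi**3)) = (-4 + 9*pi**2)/(27*pi**3).
Hence b_3 = 2·((-4 + 9*pi**2)/(27*pi**3)) = 2*(-4 + 9*pi**2)/(27*pi**3).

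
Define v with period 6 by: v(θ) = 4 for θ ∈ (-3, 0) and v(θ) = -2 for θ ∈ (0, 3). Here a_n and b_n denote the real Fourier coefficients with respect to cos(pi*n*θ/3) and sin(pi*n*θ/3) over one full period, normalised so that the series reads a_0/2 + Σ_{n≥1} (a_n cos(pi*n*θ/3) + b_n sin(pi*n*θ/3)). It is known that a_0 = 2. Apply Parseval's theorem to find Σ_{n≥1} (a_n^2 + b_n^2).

18

Parseval: a_0^2/2 + Σ_{n≥1} (a_n^2+b_n^2) = 1/3 ∫_{-3}^{3} v(θ)^2 dθ = 20.
Subtract a_0^2/2 = 2: Σ (a_n^2+b_n^2) = 18.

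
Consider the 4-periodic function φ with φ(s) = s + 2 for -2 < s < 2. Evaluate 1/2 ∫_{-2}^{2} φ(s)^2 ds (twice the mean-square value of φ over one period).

1/2 ∫_{-2}^{2} φ(s)^2 ds = 1/2 · (64/3) = 32/3.

32/3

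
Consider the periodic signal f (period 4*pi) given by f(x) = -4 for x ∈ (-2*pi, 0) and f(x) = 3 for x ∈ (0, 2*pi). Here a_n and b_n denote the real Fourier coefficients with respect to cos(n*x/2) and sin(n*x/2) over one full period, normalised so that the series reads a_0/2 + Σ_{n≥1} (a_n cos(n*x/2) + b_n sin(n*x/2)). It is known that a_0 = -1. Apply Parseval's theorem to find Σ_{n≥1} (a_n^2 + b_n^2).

Parseval: a_0^2/2 + Σ_{n≥1} (a_n^2+b_n^2) = (1/(2*pi)) ∫_{-2*pi}^{2*pi} f(x)^2 dx = 25.
Subtract a_0^2/2 = 1/2: Σ (a_n^2+b_n^2) = 49/2.

49/2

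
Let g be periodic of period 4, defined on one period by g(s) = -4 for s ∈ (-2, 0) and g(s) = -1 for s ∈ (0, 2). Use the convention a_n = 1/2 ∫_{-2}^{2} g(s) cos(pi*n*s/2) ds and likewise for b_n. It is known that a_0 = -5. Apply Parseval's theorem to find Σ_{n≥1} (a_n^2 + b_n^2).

Parseval: a_0^2/2 + Σ_{n≥1} (a_n^2+b_n^2) = 1/2 ∫_{-2}^{2} g(s)^2 ds = 17.
Subtract a_0^2/2 = 25/2: Σ (a_n^2+b_n^2) = 9/2.

9/2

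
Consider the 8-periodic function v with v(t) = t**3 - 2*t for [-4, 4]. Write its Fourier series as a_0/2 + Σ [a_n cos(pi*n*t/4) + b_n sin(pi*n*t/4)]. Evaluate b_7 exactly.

-768/(343*pi**3) + 16/pi

b_7 = 1/4 ∫_{-4}^{4} v(t) sin(7*pi*t/4) dt.
v is odd and sin(7*pi*t/4) is odd, so the integrand is even and b_7 = 1/2 ∫_0^{4} v(t) sin(7*pi*t/4) dt.
Integrating by parts three times (tabular method), an antiderivative of (t**3 - 2*t) sin(7*pi*t/4) is -4*t**3*cos(7*pi*t/4)/(7*pi) + 48*t**2*sin(7*pi*t/4)/(49*pi**2) + 384*t*cos(7*pi*t/4)/(343*pi**3) + 8*t*cos(7*pi*t/4)/(7*pi) - 32*sin(7*pi*t/4)/(49*pi**2) - 1536*sin(7*pi*t/4)/(2401*pi**4); evaluating from 0 to 4: ∫_{0}^{4} (t**3 - 2*t) sin(7*pi*t/4) dt = (-1536/(343*pi**3) + 32/pi) - (0) = -1536/(343*pi**3) + 32/pi.
Hence b_7 = (1/2)·(-1536/(343*pi**3) + 32/pi) = -768/(343*pi**3) + 16/pi.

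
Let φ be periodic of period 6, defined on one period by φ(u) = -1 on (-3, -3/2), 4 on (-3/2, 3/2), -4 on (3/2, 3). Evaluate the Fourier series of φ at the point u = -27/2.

3/2

u = -27/2 differs from u = -3/2 by -2 full period(s), and the series is 6-periodic.
At u = -3/2 the one-sided limits are φ(-3/2^-) = -1 and φ(-3/2^+) = 4.
By Dirichlet's theorem the series converges to their average, [(-1) + (4)]/2 = 3/2.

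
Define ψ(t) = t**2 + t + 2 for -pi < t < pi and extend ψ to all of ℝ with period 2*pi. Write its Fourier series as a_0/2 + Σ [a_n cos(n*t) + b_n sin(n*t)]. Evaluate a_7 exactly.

-4/49

a_7 = 1/pi ∫_{-pi}^{pi} ψ(t) cos(7*t) dt.
Integrating by parts twice (tabular method), an antiderivative of (t**2 + t + 2) cos(7*t) is t**2*sin(7*t)/7 + t*sin(7*t)/7 + 2*t*cos(7*t)/49 + 96*sin(7*t)/343 + cos(7*t)/49; evaluating from -pi to pi: ∫_{-pi}^{pi} (t**2 + t + 2) cos(7*t) dt = (-2*pi/49 - 1/49) - (-1/49 + 2*pi/49) = -4*pi/49.
Hence a_7 = (1/pi)·(-4*pi/49) = -4/49.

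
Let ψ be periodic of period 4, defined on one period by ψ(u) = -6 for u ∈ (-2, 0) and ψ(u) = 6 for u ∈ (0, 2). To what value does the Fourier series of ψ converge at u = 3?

-6

u = 3 differs from u = -1 by 1 full period(s), and the series is 4-periodic.
ψ is continuous at u = -1 with value -6, so the series converges to -6 there.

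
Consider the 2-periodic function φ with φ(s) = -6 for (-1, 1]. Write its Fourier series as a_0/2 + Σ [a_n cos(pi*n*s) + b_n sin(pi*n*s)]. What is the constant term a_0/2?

a_0 = ∫_{-1}^{1} φ(s) ds = -12.
So the constant term a_0/2 = -6.

-6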